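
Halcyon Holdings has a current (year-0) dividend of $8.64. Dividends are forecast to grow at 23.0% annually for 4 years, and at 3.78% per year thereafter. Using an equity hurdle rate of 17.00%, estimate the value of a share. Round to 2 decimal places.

$122.07

Two-stage DDM. Project D₁…D_4 at 0.23, terminal growth 0.0378, discount at r = 0.17.
D_1 = 10.6272
D_2 = 13.0715
D_3 = 16.0779
D_4 = 19.7758
Terminal value at t=4: TV = D_5/(r−g) = 20.5233/(0.17−0.0378) = 155.2446
P₀ = 10.6272/(1+0.17)^1 + 13.0715/(1+0.17)^2 + 16.0779/(1+0.17)^3 + 19.7758/(1+0.17)^4 + 155.2446/(1+0.17)^4 = 122.0701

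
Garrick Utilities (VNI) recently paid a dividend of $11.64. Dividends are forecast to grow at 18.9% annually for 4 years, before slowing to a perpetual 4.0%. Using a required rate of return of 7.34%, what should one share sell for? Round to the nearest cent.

Two-stage DDM. Project D₁…D_4 at 0.189, terminal growth 0.04, discount at r = 0.0734.
D_1 = 13.8400
D_2 = 16.4557
D_3 = 19.5658
D_4 = 23.2638
Terminal value at t=4: TV = D_5/(r−g) = 24.1943/(0.0734−0.04) = 724.3814
P₀ = 13.8400/(1+0.0734)^1 + 16.4557/(1+0.0734)^2 + 19.5658/(1+0.0734)^3 + 23.2638/(1+0.0734)^4 + 724.3814/(1+0.0734)^4 = 606.1785

$606.18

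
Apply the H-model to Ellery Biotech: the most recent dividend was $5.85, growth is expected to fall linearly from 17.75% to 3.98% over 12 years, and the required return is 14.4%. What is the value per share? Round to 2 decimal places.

$104.76

H-model: P₀ = D₀[(1+g_L) + H(g_S−g_L)]/(r−g_L), with H = 12/2 = 6.
P₀ = 5.85 × [(1+0.0398) + 6×(0.1775−0.0398)] / (0.144−0.0398)
   = 5.85 × 1.8660 / 0.1042 = 104.7610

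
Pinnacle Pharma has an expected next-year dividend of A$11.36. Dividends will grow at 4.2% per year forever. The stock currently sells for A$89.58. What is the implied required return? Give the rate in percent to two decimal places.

Rearranging the constant-growth DDM: r = D₁/P₀ + g.
r = 11.3600 / 89.58 + 0.042 = 0.12681 + 0.042 = 0.16881

16.88%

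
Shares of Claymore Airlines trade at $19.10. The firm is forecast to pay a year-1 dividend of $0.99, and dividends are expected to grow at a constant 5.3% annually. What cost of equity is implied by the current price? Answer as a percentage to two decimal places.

Rearranging the constant-growth DDM: r = D₁/P₀ + g.
r = 0.9900 / 19.10 + 0.053 = 0.05183 + 0.053 = 0.10483

10.48%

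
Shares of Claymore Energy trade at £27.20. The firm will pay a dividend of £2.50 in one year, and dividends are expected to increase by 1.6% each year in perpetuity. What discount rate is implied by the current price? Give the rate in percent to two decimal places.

Rearranging the constant-growth DDM: r = D₁/P₀ + g.
r = 2.5000 / 27.20 + 0.016 = 0.09191 + 0.016 = 0.10791

10.79%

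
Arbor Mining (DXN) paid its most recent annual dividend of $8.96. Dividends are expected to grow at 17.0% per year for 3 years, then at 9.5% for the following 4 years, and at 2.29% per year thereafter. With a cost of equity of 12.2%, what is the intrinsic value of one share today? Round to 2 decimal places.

$162.63

Three-stage DDM. Project D₁…D_7; terminal Gordon value at t=7 with g = 0.0229; discount at r = 0.122.
D_1 = 10.4832
D_2 = 12.2653
D_3 = 14.3505
D_4 = 15.7137
D_5 = 17.2066
D_6 = 18.8412
D_7 = 20.6311
TV_7 = 21.1035/(0.122−0.0229) = 212.9519
P₀ = Σ Dₜ/(1+r)ᵗ + TV_7/(1+r)^7 = 162.6319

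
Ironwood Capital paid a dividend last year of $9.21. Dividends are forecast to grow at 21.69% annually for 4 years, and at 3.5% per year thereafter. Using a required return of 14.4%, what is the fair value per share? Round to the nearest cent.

Two-stage DDM. Project D₁…D_4 at 0.2169, terminal growth 0.035, discount at r = 0.144.
D_1 = 11.2076
D_2 = 13.6386
D_3 = 16.5968
D_4 = 20.1966
Terminal value at t=4: TV = D_5/(r−g) = 20.9035/(0.144−0.035) = 191.7755
P₀ = 11.2076/(1+0.144)^1 + 13.6386/(1+0.144)^2 + 16.5968/(1+0.144)^3 + 20.1966/(1+0.144)^4 + 191.7755/(1+0.144)^4 = 155.0617

$155.06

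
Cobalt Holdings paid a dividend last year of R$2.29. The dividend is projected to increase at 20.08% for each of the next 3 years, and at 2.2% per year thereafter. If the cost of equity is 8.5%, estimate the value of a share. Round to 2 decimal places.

Two-stage DDM. Project D₁…D_3 at 0.2008, terminal growth 0.022, discount at r = 0.085.
D_1 = 2.7498
D_2 = 3.3020
D_3 = 3.9650
Terminal value at t=3: TV = D_4/(r−g) = 4.0523/(0.085−0.022) = 64.3218
P₀ = 2.7498/(1+0.085)^1 + 3.3020/(1+0.085)^2 + 3.9650/(1+0.085)^3 + 64.3218/(1+0.085)^3 = 58.8016

R$58.80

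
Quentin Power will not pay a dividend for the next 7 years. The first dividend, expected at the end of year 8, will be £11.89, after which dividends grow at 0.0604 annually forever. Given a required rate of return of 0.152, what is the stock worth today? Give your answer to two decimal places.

Deferred-dividend DDM. At t=7 the remaining stream is a growing perpetuity with first payment D_8 = 11.89.
V_7 = D_8/(r−g) = 11.89/(0.152−0.0604) = 129.8035
P₀ = V_7/(1+r)^7 = 129.8035/(1+0.152)^7 = 48.2080

£48.21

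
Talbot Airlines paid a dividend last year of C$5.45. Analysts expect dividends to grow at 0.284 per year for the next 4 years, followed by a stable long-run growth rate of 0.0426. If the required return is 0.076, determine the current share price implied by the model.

C$379.54

Two-stage DDM. Project D₁…D_4 at 0.284, terminal growth 0.0426, discount at r = 0.076.
D_1 = 6.9978
D_2 = 8.9852
D_3 = 11.5370
D_4 = 14.8135
Terminal value at t=4: TV = D_5/(r−g) = 15.4445/(0.076−0.0426) = 462.4107
P₀ = 6.9978/(1+0.076)^1 + 8.9852/(1+0.076)^2 + 11.5370/(1+0.076)^3 + 14.8135/(1+0.076)^4 + 462.4107/(1+0.076)^4 = 379.5443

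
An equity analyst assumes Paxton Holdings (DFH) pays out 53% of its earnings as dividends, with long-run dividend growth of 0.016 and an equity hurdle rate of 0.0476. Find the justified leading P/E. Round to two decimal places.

16.77

Justified leading P/E = b/(r−g) = 0.53/(0.0476−0.016) = 16.7722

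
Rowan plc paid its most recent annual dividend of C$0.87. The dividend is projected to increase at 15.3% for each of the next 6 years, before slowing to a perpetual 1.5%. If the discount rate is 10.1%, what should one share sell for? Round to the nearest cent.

C$19.70

Two-stage DDM. Project D₁…D_6 at 0.153, terminal growth 0.015, discount at r = 0.101.
D_1 = 1.0031
D_2 = 1.1566
D_3 = 1.3335
D_4 = 1.5376
D_5 = 1.7728
D_6 = 2.0441
Terminal value at t=6: TV = D_7/(r−g) = 2.0747/(0.101−0.015) = 24.1247
P₀ = 1.0031/(1+0.101)^1 + 1.1566/(1+0.101)^2 + 1.3335/(1+0.101)^3 + 1.5376/(1+0.101)^4 + 1.7728/(1+0.101)^5 + 2.0441/(1+0.101)^6 + 24.1247/(1+0.101)^6 = 19.6979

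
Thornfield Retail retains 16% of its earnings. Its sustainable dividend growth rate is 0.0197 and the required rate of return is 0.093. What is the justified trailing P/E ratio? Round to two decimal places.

Payout ratio b = 1 − 0.16 = 0.84.
Justified trailing P/E = b(1+g)/(r−g) = 0.84×(1+0.0197)/(0.093−0.0197) = 11.6855

11.69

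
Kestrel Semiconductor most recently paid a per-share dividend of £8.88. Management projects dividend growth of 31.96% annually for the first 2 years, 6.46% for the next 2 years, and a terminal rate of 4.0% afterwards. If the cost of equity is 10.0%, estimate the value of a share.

£255.25

Three-stage DDM. Project D₁…D_4; terminal Gordon value at t=4 with g = 0.04; discount at r = 0.1.
D_1 = 11.7180
D_2 = 15.4631
D_3 = 16.4621
D_4 = 17.5255
TV_4 = 18.2265/(0.1−0.04) = 303.7754
P₀ = Σ Dₜ/(1+r)ᵗ + TV_4/(1+r)^4 = 255.2532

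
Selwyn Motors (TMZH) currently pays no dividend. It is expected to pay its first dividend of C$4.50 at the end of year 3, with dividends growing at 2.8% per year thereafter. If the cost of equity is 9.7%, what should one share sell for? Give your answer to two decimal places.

Deferred-dividend DDM. At t=2 the remaining stream is a growing perpetuity with first payment D_3 = 4.50.
V_2 = D_3/(r−g) = 4.50/(0.097−0.028) = 65.2174
P₀ = V_2/(1+r)^2 = 65.2174/(1+0.097)^2 = 54.1939

C$54.19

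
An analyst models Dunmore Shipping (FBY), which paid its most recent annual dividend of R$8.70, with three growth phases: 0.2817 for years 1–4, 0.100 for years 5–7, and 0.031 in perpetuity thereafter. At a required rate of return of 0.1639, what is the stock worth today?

R$162.65

Three-stage DDM. Project D₁…D_7; terminal Gordon value at t=7 with g = 0.031; discount at r = 0.1639.
D_1 = 11.1508
D_2 = 14.2920
D_3 = 18.3180
D_4 = 23.4782
D_5 = 25.8260
D_6 = 28.4086
D_7 = 31.2495
TV_7 = 32.2182/(0.1639−0.031) = 242.4245
P₀ = Σ Dₜ/(1+r)ᵗ + TV_7/(1+r)^7 = 162.6471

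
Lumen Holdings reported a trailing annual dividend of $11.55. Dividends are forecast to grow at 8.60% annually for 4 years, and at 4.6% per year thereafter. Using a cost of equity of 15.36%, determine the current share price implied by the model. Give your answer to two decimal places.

$128.00

Two-stage DDM. Project D₁…D_4 at 0.086, terminal growth 0.046, discount at r = 0.1536.
D_1 = 12.5433
D_2 = 13.6220
D_3 = 14.7935
D_4 = 16.0658
Terminal value at t=4: TV = D_5/(r−g) = 16.8048/(0.1536−0.046) = 156.1783
P₀ = 12.5433/(1+0.1536)^1 + 13.6220/(1+0.1536)^2 + 14.7935/(1+0.1536)^3 + 16.0658/(1+0.1536)^4 + 156.1783/(1+0.1536)^4 = 128.0029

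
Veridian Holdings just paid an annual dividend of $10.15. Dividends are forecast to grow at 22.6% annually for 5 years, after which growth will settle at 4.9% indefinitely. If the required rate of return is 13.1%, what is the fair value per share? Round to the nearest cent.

$259.41

Two-stage DDM. Project D₁…D_5 at 0.226, terminal growth 0.049, discount at r = 0.131.
D_1 = 12.4439
D_2 = 15.2562
D_3 = 18.7041
D_4 = 22.9313
D_5 = 28.1137
Terminal value at t=5: TV = D_6/(r−g) = 29.4913/(0.131−0.049) = 359.6500
P₀ = 12.4439/(1+0.131)^1 + 15.2562/(1+0.131)^2 + 18.7041/(1+0.131)^3 + 22.9313/(1+0.131)^4 + 28.1137/(1+0.131)^5 + 359.6500/(1+0.131)^5 = 259.4062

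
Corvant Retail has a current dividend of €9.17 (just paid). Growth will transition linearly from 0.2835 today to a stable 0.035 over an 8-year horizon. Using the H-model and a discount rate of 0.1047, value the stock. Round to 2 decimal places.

€266.94

H-model: P₀ = D₀[(1+g_L) + H(g_S−g_L)]/(r−g_L), with H = 8/2 = 4.
P₀ = 9.17 × [(1+0.035) + 4×(0.2835−0.035)] / (0.1047−0.035)
   = 9.17 × 2.0290 / 0.0697 = 266.9430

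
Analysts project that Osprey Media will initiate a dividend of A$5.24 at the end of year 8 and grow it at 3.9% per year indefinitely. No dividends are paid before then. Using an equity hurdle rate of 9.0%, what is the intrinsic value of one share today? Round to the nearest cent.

Deferred-dividend DDM. At t=7 the remaining stream is a growing perpetuity with first payment D_8 = 5.24.
V_7 = D_8/(r−g) = 5.24/(0.09−0.039) = 102.7451
P₀ = V_7/(1+r)^7 = 102.7451/(1+0.09)^7 = 56.2051

A$56.21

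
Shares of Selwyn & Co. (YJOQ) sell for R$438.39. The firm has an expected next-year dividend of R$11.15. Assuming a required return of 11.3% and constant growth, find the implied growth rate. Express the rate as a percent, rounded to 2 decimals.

From P₀ = D₁/(r − g), the implied growth is g = r − D₁/P₀.
g = 0.113 − 11.15/438.39 = 0.113 − 0.02543 = 0.08757

8.76%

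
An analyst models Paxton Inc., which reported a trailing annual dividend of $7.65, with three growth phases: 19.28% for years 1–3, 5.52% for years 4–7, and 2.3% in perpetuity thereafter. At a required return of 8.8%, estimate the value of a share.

Three-stage DDM. Project D₁…D_7; terminal Gordon value at t=7 with g = 0.023; discount at r = 0.088.
D_1 = 9.1249
D_2 = 10.8842
D_3 = 12.9827
D_4 = 13.6993
D_5 = 14.4555
D_6 = 15.2535
D_7 = 16.0955
TV_7 = 16.4657/(0.088−0.023) = 253.3178
P₀ = Σ Dₜ/(1+r)ᵗ + TV_7/(1+r)^7 = 205.4014

$205.40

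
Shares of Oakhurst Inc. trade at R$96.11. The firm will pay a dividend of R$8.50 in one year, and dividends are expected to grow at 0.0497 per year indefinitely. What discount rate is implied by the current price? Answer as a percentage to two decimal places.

13.81%

Rearranging the constant-growth DDM: r = D₁/P₀ + g.
r = 8.5000 / 96.11 + 0.0497 = 0.08844 + 0.0497 = 0.13814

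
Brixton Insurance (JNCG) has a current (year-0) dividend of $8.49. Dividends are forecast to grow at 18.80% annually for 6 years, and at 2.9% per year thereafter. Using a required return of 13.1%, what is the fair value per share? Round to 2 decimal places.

Two-stage DDM. Project D₁…D_6 at 0.188, terminal growth 0.029, discount at r = 0.131.
D_1 = 10.0861
D_2 = 11.9823
D_3 = 14.2350
D_4 = 16.9112
D_5 = 20.0905
D_6 = 23.8675
Terminal value at t=6: TV = D_7/(r−g) = 24.5596/(0.131−0.029) = 240.7806
P₀ = 10.0861/(1+0.131)^1 + 11.9823/(1+0.131)^2 + 14.2350/(1+0.131)^3 + 16.9112/(1+0.131)^4 + 20.0905/(1+0.131)^5 + 23.8675/(1+0.131)^6 + 240.7806/(1+0.131)^6 = 175.7586

$175.76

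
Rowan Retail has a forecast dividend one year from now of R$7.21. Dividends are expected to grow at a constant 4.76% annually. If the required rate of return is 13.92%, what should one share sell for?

R$78.71

Gordon growth model: P₀ = D₁/(r − g), with D₁ = 7.21 given directly.
P₀ = 7.2100 / (0.1392 − 0.0476) = 7.2100 / 0.0916 = 78.7118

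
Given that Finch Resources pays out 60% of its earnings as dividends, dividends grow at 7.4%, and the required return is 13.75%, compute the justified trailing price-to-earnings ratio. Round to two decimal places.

10.15

Justified trailing P/E = b(1+g)/(r−g) = 0.60×(1+0.074)/(0.1375−0.074) = 10.1480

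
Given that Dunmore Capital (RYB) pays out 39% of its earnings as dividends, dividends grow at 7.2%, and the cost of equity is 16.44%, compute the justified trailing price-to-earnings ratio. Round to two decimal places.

Justified trailing P/E = b(1+g)/(r−g) = 0.39×(1+0.072)/(0.1644−0.072) = 4.5247

4.52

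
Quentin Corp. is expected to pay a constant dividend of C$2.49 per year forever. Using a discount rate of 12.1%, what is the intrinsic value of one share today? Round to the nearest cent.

Zero-growth DDM (perpetuity): P₀ = D/r = 2.49 / 0.121 = 20.5785

C$20.58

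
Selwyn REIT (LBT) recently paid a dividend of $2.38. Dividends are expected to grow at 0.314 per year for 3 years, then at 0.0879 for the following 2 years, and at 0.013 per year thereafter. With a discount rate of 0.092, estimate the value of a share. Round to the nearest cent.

$71.48

Three-stage DDM. Project D₁…D_5; terminal Gordon value at t=5 with g = 0.013; discount at r = 0.092.
D_1 = 3.1273
D_2 = 4.1093
D_3 = 5.3996
D_4 = 5.8742
D_5 = 6.3906
TV_5 = 6.4737/(0.092−0.013) = 81.9452
P₀ = Σ Dₜ/(1+r)ᵗ + TV_5/(1+r)^5 = 71.4759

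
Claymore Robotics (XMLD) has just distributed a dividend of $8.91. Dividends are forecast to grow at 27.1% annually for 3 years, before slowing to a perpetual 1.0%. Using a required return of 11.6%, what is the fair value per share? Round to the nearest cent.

$160.28

Two-stage DDM. Project D₁…D_3 at 0.271, terminal growth 0.01, discount at r = 0.116.
D_1 = 11.3246
D_2 = 14.3936
D_3 = 18.2942
Terminal value at t=3: TV = D_4/(r−g) = 18.4772/(0.116−0.01) = 174.3130
P₀ = 11.3246/(1+0.116)^1 + 14.3936/(1+0.116)^2 + 18.2942/(1+0.116)^3 + 174.3130/(1+0.116)^3 = 160.2778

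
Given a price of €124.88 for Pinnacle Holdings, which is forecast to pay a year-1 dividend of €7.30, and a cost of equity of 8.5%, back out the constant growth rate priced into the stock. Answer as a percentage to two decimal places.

From P₀ = D₁/(r − g), the implied growth is g = r − D₁/P₀.
g = 0.085 − 7.30/124.88 = 0.085 − 0.05846 = 0.02654

2.65%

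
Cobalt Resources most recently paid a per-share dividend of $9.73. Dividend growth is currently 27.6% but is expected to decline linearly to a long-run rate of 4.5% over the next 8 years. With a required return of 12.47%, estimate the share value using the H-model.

H-model: P₀ = D₀[(1+g_L) + H(g_S−g_L)]/(r−g_L), with H = 8/2 = 4.
P₀ = 9.73 × [(1+0.045) + 4×(0.276−0.045)] / (0.1247−0.045)
   = 9.73 × 1.9690 / 0.0797 = 240.3811

$240.38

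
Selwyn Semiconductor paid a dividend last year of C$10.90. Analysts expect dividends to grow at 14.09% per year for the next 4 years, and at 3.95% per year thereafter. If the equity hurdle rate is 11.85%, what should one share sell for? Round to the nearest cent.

Two-stage DDM. Project D₁…D_4 at 0.1409, terminal growth 0.0395, discount at r = 0.1185.
D_1 = 12.4358
D_2 = 14.1880
D_3 = 16.1871
D_4 = 18.4679
Terminal value at t=4: TV = D_5/(r−g) = 19.1974/(0.1185−0.0395) = 243.0044
P₀ = 12.4358/(1+0.1185)^1 + 14.1880/(1+0.1185)^2 + 16.1871/(1+0.1185)^3 + 18.4679/(1+0.1185)^4 + 243.0044/(1+0.1185)^4 = 201.0909

C$201.09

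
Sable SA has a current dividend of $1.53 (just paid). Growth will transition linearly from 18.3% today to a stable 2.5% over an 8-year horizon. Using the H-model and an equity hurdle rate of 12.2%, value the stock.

$26.14

H-model: P₀ = D₀[(1+g_L) + H(g_S−g_L)]/(r−g_L), with H = 8/2 = 4.
P₀ = 1.53 × [(1+0.025) + 4×(0.183−0.025)] / (0.122−0.025)
   = 1.53 × 1.6570 / 0.097 = 26.1362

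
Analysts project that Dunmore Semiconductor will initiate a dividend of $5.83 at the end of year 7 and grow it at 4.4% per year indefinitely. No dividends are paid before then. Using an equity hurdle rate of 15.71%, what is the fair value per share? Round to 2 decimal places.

$21.48

Deferred-dividend DDM. At t=6 the remaining stream is a growing perpetuity with first payment D_7 = 5.83.
V_6 = D_7/(r−g) = 5.83/(0.1571−0.044) = 51.5473
P₀ = V_6/(1+r)^6 = 51.5473/(1+0.1571)^6 = 21.4773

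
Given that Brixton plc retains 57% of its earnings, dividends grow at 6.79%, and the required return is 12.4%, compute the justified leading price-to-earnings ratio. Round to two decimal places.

7.66

Payout ratio b = 1 − 0.57 = 0.43.
Justified leading P/E = b/(r−g) = 0.43/(0.124−0.0679) = 7.6649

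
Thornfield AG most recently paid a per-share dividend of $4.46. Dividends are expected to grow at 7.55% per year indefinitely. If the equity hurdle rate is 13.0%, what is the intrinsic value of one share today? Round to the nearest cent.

$88.01

Gordon growth model: P₀ = D₁/(r − g). D₁ = 4.46 × (1 + 0.0755) = 4.7967.
P₀ = 4.7967 / (0.13 − 0.0755) = 4.7967 / 0.0545 = 88.0134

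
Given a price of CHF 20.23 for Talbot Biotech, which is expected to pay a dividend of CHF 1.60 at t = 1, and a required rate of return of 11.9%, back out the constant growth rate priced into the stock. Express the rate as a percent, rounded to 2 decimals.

3.99%

From P₀ = D₁/(r − g), the implied growth is g = r − D₁/P₀.
g = 0.119 − 1.60/20.23 = 0.119 − 0.07909 = 0.03991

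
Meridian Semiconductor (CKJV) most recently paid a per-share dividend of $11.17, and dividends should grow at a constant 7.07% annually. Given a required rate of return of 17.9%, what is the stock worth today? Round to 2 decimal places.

Gordon growth model: P₀ = D₁/(r − g). D₁ = 11.17 × (1 + 0.0707) = 11.9597.
P₀ = 11.9597 / (0.179 − 0.0707) = 11.9597 / 0.1083 = 110.4314

$110.43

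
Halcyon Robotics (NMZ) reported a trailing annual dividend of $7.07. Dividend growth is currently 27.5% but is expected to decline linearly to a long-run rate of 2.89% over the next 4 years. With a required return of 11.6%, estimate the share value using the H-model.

$123.47

H-model: P₀ = D₀[(1+g_L) + H(g_S−g_L)]/(r−g_L), with H = 4/2 = 2.
P₀ = 7.07 × [(1+0.0289) + 2×(0.275−0.0289)] / (0.116−0.0289)
   = 7.07 × 1.5211 / 0.0871 = 123.4693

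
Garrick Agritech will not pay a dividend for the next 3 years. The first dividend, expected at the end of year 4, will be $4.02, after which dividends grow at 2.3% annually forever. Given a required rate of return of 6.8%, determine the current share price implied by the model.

Deferred-dividend DDM. At t=3 the remaining stream is a growing perpetuity with first payment D_4 = 4.02.
V_3 = D_4/(r−g) = 4.02/(0.068−0.023) = 89.3333
P₀ = V_3/(1+r)^3 = 89.3333/(1+0.068)^3 = 73.3331

$73.33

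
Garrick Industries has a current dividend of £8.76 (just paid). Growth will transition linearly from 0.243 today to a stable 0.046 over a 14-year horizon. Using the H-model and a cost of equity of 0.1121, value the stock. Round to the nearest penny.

H-model: P₀ = D₀[(1+g_L) + H(g_S−g_L)]/(r−g_L), with H = 14/2 = 7.
P₀ = 8.76 × [(1+0.046) + 7×(0.243−0.046)] / (0.1121−0.046)
   = 8.76 × 2.4250 / 0.0661 = 321.3767

£321.38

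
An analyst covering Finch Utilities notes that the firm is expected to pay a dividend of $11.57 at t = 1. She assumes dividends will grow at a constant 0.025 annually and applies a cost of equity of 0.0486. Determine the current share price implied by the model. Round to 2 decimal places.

Gordon growth model: P₀ = D₁/(r − g), with D₁ = 11.57 given directly.
P₀ = 11.5700 / (0.0486 − 0.025) = 11.5700 / 0.0236 = 490.2542

$490.25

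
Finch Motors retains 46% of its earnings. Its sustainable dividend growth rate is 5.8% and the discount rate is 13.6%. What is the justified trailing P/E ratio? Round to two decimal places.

7.32

Payout ratio b = 1 − 0.46 = 0.54.
Justified trailing P/E = b(1+g)/(r−g) = 0.54×(1+0.058)/(0.136−0.058) = 7.3246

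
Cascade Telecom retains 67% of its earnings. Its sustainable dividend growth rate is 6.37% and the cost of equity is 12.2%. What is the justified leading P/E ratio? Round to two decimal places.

Payout ratio b = 1 − 0.67 = 0.33.
Justified leading P/E = b/(r−g) = 0.33/(0.122−0.0637) = 5.6604

5.66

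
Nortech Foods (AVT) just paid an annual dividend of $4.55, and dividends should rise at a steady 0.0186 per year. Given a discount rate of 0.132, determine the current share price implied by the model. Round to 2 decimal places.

Gordon growth model: P₀ = D₁/(r − g). D₁ = 4.55 × (1 + 0.0186) = 4.6346.
P₀ = 4.6346 / (0.132 − 0.0186) = 4.6346 / 0.1134 = 40.8698

$40.87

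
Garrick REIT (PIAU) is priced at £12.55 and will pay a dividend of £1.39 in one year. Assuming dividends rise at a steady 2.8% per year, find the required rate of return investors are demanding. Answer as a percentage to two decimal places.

Rearranging the constant-growth DDM: r = D₁/P₀ + g.
r = 1.3900 / 12.55 + 0.028 = 0.11076 + 0.028 = 0.13876

13.88%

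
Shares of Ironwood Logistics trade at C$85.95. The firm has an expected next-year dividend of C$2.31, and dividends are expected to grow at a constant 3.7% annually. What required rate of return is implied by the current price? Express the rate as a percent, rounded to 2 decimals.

Rearranging the constant-growth DDM: r = D₁/P₀ + g.
r = 2.3100 / 85.95 + 0.037 = 0.02688 + 0.037 = 0.06388

6.39%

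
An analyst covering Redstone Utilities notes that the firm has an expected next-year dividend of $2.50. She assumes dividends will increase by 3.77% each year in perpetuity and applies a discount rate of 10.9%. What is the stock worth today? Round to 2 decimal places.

Gordon growth model: P₀ = D₁/(r − g), with D₁ = 2.50 given directly.
P₀ = 2.5000 / (0.109 − 0.0377) = 2.5000 / 0.0713 = 35.0631

$35.06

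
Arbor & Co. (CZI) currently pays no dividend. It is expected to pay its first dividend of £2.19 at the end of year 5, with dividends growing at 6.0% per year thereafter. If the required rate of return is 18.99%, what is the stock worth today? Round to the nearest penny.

Deferred-dividend DDM. At t=4 the remaining stream is a growing perpetuity with first payment D_5 = 2.19.
V_4 = D_5/(r−g) = 2.19/(0.1899−0.06) = 16.8591
P₀ = V_4/(1+r)^4 = 16.8591/(1+0.1899)^4 = 8.4099

£8.41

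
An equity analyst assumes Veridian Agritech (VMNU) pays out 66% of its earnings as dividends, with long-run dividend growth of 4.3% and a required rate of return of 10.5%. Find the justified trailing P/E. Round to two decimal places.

11.10

Justified trailing P/E = b(1+g)/(r−g) = 0.66×(1+0.043)/(0.105−0.043) = 11.1029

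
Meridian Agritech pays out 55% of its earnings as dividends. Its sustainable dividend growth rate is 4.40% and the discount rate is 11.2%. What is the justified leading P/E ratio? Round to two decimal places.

Justified leading P/E = b/(r−g) = 0.55/(0.112−0.044) = 8.0882

8.09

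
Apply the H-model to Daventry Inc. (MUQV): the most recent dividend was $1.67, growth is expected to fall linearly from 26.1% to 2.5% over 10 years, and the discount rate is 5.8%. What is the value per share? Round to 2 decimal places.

H-model: P₀ = D₀[(1+g_L) + H(g_S−g_L)]/(r−g_L), with H = 10/2 = 5.
P₀ = 1.67 × [(1+0.025) + 5×(0.261−0.025)] / (0.058−0.025)
   = 1.67 × 2.2050 / 0.033 = 111.5864

$111.59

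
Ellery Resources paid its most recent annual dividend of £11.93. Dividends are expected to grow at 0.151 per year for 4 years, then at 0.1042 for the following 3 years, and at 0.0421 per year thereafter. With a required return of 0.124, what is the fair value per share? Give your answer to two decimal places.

£246.89

Three-stage DDM. Project D₁…D_7; terminal Gordon value at t=7 with g = 0.0421; discount at r = 0.124.
D_1 = 13.7314
D_2 = 15.8049
D_3 = 18.1914
D_4 = 20.9383
D_5 = 23.1201
D_6 = 25.5292
D_7 = 28.1893
TV_7 = 29.3761/(0.124−0.0421) = 358.6827
P₀ = Σ Dₜ/(1+r)ᵗ + TV_7/(1+r)^7 = 246.8908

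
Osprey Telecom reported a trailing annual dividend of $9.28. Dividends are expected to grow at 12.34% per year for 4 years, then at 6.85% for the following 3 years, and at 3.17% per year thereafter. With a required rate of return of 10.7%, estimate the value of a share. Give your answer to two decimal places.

Three-stage DDM. Project D₁…D_7; terminal Gordon value at t=7 with g = 0.0317; discount at r = 0.107.
D_1 = 10.4252
D_2 = 11.7116
D_3 = 13.1568
D_4 = 14.7804
D_5 = 15.7928
D_6 = 16.8746
D_7 = 18.0306
TV_7 = 18.6021/(0.107−0.0317) = 247.0402
P₀ = Σ Dₜ/(1+r)ᵗ + TV_7/(1+r)^7 = 187.3002

$187.30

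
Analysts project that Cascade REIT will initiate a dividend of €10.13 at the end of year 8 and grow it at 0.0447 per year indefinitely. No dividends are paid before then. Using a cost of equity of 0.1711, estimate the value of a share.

Deferred-dividend DDM. At t=7 the remaining stream is a growing perpetuity with first payment D_8 = 10.13.
V_7 = D_8/(r−g) = 10.13/(0.1711−0.0447) = 80.1424
P₀ = V_7/(1+r)^7 = 80.1424/(1+0.1711)^7 = 26.5280

€26.53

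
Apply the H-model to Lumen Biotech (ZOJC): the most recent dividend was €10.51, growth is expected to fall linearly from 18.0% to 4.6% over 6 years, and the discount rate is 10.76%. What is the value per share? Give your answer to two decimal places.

H-model: P₀ = D₀[(1+g_L) + H(g_S−g_L)]/(r−g_L), with H = 6/2 = 3.
P₀ = 10.51 × [(1+0.046) + 3×(0.18−0.046)] / (0.1076−0.046)
   = 10.51 × 1.4480 / 0.0616 = 247.0532

€247.05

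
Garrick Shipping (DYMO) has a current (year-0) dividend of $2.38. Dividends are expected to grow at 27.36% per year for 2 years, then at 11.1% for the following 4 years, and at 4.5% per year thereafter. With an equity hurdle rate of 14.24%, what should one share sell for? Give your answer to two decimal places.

Three-stage DDM. Project D₁…D_6; terminal Gordon value at t=6 with g = 0.045; discount at r = 0.1424.
D_1 = 3.0312
D_2 = 3.8605
D_3 = 4.2890
D_4 = 4.7651
D_5 = 5.2940
D_6 = 5.8817
TV_6 = 6.1463/(0.1424−0.045) = 63.1040
P₀ = Σ Dₜ/(1+r)ᵗ + TV_6/(1+r)^6 = 45.0414

$45.04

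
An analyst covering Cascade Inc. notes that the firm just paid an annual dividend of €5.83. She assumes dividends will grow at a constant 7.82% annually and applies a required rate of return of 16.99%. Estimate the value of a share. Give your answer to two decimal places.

Gordon growth model: P₀ = D₁/(r − g). D₁ = 5.83 × (1 + 0.0782) = 6.2859.
P₀ = 6.2859 / (0.1699 − 0.0782) = 6.2859 / 0.0917 = 68.5486

€68.55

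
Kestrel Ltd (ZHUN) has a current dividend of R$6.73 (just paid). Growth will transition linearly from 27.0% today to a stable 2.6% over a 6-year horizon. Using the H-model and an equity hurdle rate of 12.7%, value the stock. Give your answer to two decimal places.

R$117.14

H-model: P₀ = D₀[(1+g_L) + H(g_S−g_L)]/(r−g_L), with H = 6/2 = 3.
P₀ = 6.73 × [(1+0.026) + 3×(0.27−0.026)] / (0.127−0.026)
   = 6.73 × 1.7580 / 0.101 = 117.1420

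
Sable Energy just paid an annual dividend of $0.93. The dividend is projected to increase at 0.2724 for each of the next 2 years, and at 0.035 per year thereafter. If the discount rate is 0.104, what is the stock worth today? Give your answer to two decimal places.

Two-stage DDM. Project D₁…D_2 at 0.2724, terminal growth 0.035, discount at r = 0.104.
D_1 = 1.1833
D_2 = 1.5057
Terminal value at t=2: TV = D_3/(r−g) = 1.5584/(0.104−0.035) = 22.5851
P₀ = 1.1833/(1+0.104)^1 + 1.5057/(1+0.104)^2 + 22.5851/(1+0.104)^2 = 20.8376

$20.84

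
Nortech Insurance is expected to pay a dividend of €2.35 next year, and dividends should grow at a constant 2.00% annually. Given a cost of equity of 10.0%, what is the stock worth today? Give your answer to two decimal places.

Gordon growth model: P₀ = D₁/(r − g), with D₁ = 2.35 given directly.
P₀ = 2.3500 / (0.1 − 0.02) = 2.3500 / 0.08 = 29.3750

€29.38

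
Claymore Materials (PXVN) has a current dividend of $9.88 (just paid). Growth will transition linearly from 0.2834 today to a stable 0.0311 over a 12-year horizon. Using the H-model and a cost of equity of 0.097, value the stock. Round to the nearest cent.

$381.54

H-model: P₀ = D₀[(1+g_L) + H(g_S−g_L)]/(r−g_L), with H = 12/2 = 6.
P₀ = 9.88 × [(1+0.0311) + 6×(0.2834−0.0311)] / (0.097−0.0311)
   = 9.88 × 2.5449 / 0.0659 = 381.5419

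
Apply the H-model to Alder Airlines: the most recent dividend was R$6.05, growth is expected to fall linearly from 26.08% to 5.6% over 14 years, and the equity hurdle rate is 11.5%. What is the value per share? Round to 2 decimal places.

R$255.29

H-model: P₀ = D₀[(1+g_L) + H(g_S−g_L)]/(r−g_L), with H = 14/2 = 7.
P₀ = 6.05 × [(1+0.056) + 7×(0.2608−0.056)] / (0.115−0.056)
   = 6.05 × 2.4896 / 0.059 = 255.2895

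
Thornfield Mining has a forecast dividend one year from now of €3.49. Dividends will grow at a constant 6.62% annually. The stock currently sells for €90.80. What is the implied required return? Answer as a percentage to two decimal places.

10.46%

Rearranging the constant-growth DDM: r = D₁/P₀ + g.
r = 3.4900 / 90.80 + 0.0662 = 0.03844 + 0.0662 = 0.10464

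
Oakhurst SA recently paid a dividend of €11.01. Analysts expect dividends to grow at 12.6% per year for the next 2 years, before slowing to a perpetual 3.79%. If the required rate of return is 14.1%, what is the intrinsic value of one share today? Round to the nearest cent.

€129.53

Two-stage DDM. Project D₁…D_2 at 0.126, terminal growth 0.0379, discount at r = 0.141.
D_1 = 12.3973
D_2 = 13.9593
Terminal value at t=2: TV = D_3/(r−g) = 14.4884/(0.141−0.0379) = 140.5274
P₀ = 12.3973/(1+0.141)^1 + 13.9593/(1+0.141)^2 + 140.5274/(1+0.141)^2 = 129.5295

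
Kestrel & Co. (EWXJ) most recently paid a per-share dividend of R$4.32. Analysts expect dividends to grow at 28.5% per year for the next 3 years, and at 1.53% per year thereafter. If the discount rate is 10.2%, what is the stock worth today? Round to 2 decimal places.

Two-stage DDM. Project D₁…D_3 at 0.285, terminal growth 0.0153, discount at r = 0.102.
D_1 = 5.5512
D_2 = 7.1333
D_3 = 9.1663
Terminal value at t=3: TV = D_4/(r−g) = 9.3065/(0.102−0.0153) = 107.3417
P₀ = 5.5512/(1+0.102)^1 + 7.1333/(1+0.102)^2 + 9.1663/(1+0.102)^3 + 107.3417/(1+0.102)^3 = 97.9697

R$97.97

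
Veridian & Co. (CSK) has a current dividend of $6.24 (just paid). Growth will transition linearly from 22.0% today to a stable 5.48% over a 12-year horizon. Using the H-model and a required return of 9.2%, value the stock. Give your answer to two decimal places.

H-model: P₀ = D₀[(1+g_L) + H(g_S−g_L)]/(r−g_L), with H = 12/2 = 6.
P₀ = 6.24 × [(1+0.0548) + 6×(0.22−0.0548)] / (0.092−0.0548)
   = 6.24 × 2.0460 / 0.0372 = 343.2000

$343.20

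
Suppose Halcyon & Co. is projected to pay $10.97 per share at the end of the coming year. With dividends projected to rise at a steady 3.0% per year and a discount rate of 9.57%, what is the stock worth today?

$166.97

Gordon growth model: P₀ = D₁/(r − g), with D₁ = 10.97 given directly.
P₀ = 10.9700 / (0.0957 − 0.03) = 10.9700 / 0.0657 = 166.9711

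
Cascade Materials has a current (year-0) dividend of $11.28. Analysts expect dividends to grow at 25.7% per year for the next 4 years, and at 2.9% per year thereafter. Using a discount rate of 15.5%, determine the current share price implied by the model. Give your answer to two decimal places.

$185.23

Two-stage DDM. Project D₁…D_4 at 0.257, terminal growth 0.029, discount at r = 0.155.
D_1 = 14.1790
D_2 = 17.8230
D_3 = 22.4035
D_4 = 28.1611
Terminal value at t=4: TV = D_5/(r−g) = 28.9778/(0.155−0.029) = 229.9826
P₀ = 14.1790/(1+0.155)^1 + 17.8230/(1+0.155)^2 + 22.4035/(1+0.155)^3 + 28.1611/(1+0.155)^4 + 229.9826/(1+0.155)^4 = 185.2319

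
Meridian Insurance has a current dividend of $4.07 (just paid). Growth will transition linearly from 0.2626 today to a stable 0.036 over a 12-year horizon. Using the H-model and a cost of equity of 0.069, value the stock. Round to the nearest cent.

$295.46

H-model: P₀ = D₀[(1+g_L) + H(g_S−g_L)]/(r−g_L), with H = 12/2 = 6.
P₀ = 4.07 × [(1+0.036) + 6×(0.2626−0.036)] / (0.069−0.036)
   = 4.07 × 2.3956 / 0.033 = 295.4573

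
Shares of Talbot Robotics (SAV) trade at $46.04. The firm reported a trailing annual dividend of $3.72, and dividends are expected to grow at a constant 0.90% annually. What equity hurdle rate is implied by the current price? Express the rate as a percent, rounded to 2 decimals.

Rearranging the constant-growth DDM: r = D₁/P₀ + g.
D₁ = 3.72 × (1 + 0.009) = 3.7535.
r = 3.7535 / 46.04 + 0.009 = 0.08153 + 0.009 = 0.09053

9.05%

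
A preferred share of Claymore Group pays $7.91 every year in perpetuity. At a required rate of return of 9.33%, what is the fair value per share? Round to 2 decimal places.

Zero-growth DDM (perpetuity): P₀ = D/r = 7.91 / 0.0933 = 84.7803

$84.78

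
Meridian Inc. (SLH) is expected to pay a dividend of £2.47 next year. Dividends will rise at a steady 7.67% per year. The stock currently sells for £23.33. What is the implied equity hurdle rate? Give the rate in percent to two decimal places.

18.26%

Rearranging the constant-growth DDM: r = D₁/P₀ + g.
r = 2.4700 / 23.33 + 0.0767 = 0.10587 + 0.0767 = 0.18257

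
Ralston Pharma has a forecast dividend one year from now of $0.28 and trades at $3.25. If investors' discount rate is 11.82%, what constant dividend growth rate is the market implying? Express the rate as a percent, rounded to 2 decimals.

3.20%

From P₀ = D₁/(r − g), the implied growth is g = r − D₁/P₀.
g = 0.1182 − 0.28/3.25 = 0.1182 − 0.08615 = 0.03205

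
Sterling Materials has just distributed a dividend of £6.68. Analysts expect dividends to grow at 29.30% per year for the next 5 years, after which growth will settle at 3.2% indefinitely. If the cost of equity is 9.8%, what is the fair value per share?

£292.54

Two-stage DDM. Project D₁…D_5 at 0.293, terminal growth 0.032, discount at r = 0.098.
D_1 = 8.6372
D_2 = 11.1680
D_3 = 14.4402
D_4 = 18.6711
D_5 = 24.1418
Terminal value at t=5: TV = D_6/(r−g) = 24.9143/(0.098−0.032) = 377.4895
P₀ = 8.6372/(1+0.098)^1 + 11.1680/(1+0.098)^2 + 14.4402/(1+0.098)^3 + 18.6711/(1+0.098)^4 + 24.1418/(1+0.098)^5 + 377.4895/(1+0.098)^5 = 292.5449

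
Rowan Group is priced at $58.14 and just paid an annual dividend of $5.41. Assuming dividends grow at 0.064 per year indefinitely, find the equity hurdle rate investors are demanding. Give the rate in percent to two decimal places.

Rearranging the constant-growth DDM: r = D₁/P₀ + g.
D₁ = 5.41 × (1 + 0.064) = 5.7562.
r = 5.7562 / 58.14 + 0.064 = 0.09901 + 0.064 = 0.16301

16.30%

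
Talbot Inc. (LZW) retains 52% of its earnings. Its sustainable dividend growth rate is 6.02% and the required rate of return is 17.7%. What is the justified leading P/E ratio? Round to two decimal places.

4.11

Payout ratio b = 1 − 0.52 = 0.48.
Justified leading P/E = b/(r−g) = 0.48/(0.177−0.0602) = 4.1096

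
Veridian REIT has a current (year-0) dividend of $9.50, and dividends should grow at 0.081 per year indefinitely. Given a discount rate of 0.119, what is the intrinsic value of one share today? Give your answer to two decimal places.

$270.25

Gordon growth model: P₀ = D₁/(r − g). D₁ = 9.50 × (1 + 0.081) = 10.2695.
P₀ = 10.2695 / (0.119 − 0.081) = 10.2695 / 0.038 = 270.2500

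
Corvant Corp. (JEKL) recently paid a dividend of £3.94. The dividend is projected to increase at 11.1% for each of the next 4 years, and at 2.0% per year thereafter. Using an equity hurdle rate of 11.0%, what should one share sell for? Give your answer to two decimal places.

£60.61

Two-stage DDM. Project D₁…D_4 at 0.111, terminal growth 0.02, discount at r = 0.11.
D_1 = 4.3773
D_2 = 4.8632
D_3 = 5.4030
D_4 = 6.0028
Terminal value at t=4: TV = D_5/(r−g) = 6.1228/(0.11−0.02) = 68.0315
P₀ = 4.3773/(1+0.11)^1 + 4.8632/(1+0.11)^2 + 5.4030/(1+0.11)^3 + 6.0028/(1+0.11)^4 + 68.0315/(1+0.11)^4 = 60.6100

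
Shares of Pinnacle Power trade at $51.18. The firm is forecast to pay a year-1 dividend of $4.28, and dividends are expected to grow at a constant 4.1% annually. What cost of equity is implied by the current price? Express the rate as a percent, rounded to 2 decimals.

12.46%

Rearranging the constant-growth DDM: r = D₁/P₀ + g.
r = 4.2800 / 51.18 + 0.041 = 0.08363 + 0.041 = 0.12463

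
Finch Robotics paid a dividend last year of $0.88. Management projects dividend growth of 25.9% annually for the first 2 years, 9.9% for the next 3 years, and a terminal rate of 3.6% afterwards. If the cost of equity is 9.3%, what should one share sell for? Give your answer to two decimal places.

$27.30

Three-stage DDM. Project D₁…D_5; terminal Gordon value at t=5 with g = 0.036; discount at r = 0.093.
D_1 = 1.1079
D_2 = 1.3949
D_3 = 1.5330
D_4 = 1.6847
D_5 = 1.8515
TV_5 = 1.9182/(0.093−0.036) = 33.6521
P₀ = Σ Dₜ/(1+r)ᵗ + TV_5/(1+r)^5 = 27.2957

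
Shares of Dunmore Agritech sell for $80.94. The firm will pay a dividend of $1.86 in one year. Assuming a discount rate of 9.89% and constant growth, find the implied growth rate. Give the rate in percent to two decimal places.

7.59%

From P₀ = D₁/(r − g), the implied growth is g = r − D₁/P₀.
g = 0.0989 − 1.86/80.94 = 0.0989 − 0.02298 = 0.07592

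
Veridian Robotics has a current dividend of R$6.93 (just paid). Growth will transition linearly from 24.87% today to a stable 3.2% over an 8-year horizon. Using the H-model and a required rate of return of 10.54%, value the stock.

H-model: P₀ = D₀[(1+g_L) + H(g_S−g_L)]/(r−g_L), with H = 8/2 = 4.
P₀ = 6.93 × [(1+0.032) + 4×(0.2487−0.032)] / (0.1054−0.032)
   = 6.93 × 1.8988 / 0.0734 = 179.2736

R$179.27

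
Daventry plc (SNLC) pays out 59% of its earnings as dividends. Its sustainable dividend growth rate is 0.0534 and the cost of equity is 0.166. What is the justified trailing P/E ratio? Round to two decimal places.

5.52

Justified trailing P/E = b(1+g)/(r−g) = 0.59×(1+0.0534)/(0.166−0.0534) = 5.5196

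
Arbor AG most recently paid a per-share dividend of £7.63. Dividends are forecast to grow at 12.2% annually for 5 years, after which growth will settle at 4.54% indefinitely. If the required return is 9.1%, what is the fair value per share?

Two-stage DDM. Project D₁…D_5 at 0.122, terminal growth 0.0454, discount at r = 0.091.
D_1 = 8.5609
D_2 = 9.6053
D_3 = 10.7771
D_4 = 12.0919
D_5 = 13.5672
Terminal value at t=5: TV = D_6/(r−g) = 14.1831/(0.091−0.0454) = 311.0330
P₀ = 8.5609/(1+0.091)^1 + 9.6053/(1+0.091)^2 + 10.7771/(1+0.091)^3 + 12.0919/(1+0.091)^4 + 13.5672/(1+0.091)^5 + 311.0330/(1+0.091)^5 = 242.7532

£242.75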